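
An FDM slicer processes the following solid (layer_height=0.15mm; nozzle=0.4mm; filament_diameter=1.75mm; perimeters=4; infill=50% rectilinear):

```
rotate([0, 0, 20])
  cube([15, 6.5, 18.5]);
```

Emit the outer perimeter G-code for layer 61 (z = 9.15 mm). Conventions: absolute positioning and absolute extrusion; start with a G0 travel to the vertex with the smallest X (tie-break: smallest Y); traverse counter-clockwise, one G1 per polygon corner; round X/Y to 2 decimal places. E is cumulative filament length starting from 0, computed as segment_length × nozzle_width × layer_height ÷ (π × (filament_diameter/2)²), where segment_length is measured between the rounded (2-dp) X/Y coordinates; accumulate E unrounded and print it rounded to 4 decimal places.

At z = 9.15 mm: the cube is present — its section is the full 15×6.5 rectangle; (whole slice rotated 20° about Z — lengths, areas and connectivity unchanged). The outline is a single polygon with 4 vertices. Extrusion per mm of travel: 0.4 × 0.15 / (π × 0.875²) = 0.024945. Accumulating E over each segment gives final E = 1.0727.

G0 X-2.22 Y6.11 Z9.15
G1 X0.00 Y0.00 E0.1622
G1 X14.10 Y5.13 E0.5364
G1 X11.87 Y11.24 E0.6987
G1 X-2.22 Y6.11 E1.0727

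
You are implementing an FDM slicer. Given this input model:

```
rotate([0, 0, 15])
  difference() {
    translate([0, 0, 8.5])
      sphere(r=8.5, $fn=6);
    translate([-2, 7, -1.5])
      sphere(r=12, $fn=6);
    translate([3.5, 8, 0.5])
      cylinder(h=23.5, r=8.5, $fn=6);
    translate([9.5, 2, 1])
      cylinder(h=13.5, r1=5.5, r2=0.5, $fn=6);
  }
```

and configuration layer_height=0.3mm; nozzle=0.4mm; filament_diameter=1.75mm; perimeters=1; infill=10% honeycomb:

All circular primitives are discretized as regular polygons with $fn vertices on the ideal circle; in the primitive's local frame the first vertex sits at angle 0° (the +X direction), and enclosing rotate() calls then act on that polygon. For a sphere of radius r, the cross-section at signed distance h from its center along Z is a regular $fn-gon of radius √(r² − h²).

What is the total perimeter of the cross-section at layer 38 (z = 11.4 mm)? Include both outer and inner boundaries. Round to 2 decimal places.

47.56 mm

At z = 11.4 mm: the r=8.5 sphere slices to a regular 6-gon of circumradius 7.990 (√(r²−h²) with h=2.9 from center) (perimeter = 2·6·7.990·sin(180°/6) = 47.94 mm); the sphere at (-2, 7) does not reach this height (|z−center|=12.900 > r=12); the r=8.5 cylinder at (3.5, 8) gives a regular 6-gon of circumradius 8.5 (constant along its height) (perimeter = 2·6·8.500·sin(180°/6) = 51.00 mm); the cone at (9.5, 2) contributes a regular 6-gon of circumradius 1.648 (interpolated between r1=5.5 and r2=0.5 at t=0.770) (perimeter = 2·6·1.648·sin(180°/6) = 9.89 mm); After the difference (first − rest): starting from the r=8.5 sphere, the r=8.5 cylinder at (3.5, 8) partially overlaps it — only the 52.51 mm² overlap (of its 187.71 mm²) is removed, clipping the outline; the cone at (9.5, 2) misses the remaining region (no effect) — boundary = 47.56 mm; (whole slice rotated 15° about Z — lengths, areas and connectivity unchanged). Overall, the cross-section is a single solid region. Total boundary length (outer) = 47.56 mm.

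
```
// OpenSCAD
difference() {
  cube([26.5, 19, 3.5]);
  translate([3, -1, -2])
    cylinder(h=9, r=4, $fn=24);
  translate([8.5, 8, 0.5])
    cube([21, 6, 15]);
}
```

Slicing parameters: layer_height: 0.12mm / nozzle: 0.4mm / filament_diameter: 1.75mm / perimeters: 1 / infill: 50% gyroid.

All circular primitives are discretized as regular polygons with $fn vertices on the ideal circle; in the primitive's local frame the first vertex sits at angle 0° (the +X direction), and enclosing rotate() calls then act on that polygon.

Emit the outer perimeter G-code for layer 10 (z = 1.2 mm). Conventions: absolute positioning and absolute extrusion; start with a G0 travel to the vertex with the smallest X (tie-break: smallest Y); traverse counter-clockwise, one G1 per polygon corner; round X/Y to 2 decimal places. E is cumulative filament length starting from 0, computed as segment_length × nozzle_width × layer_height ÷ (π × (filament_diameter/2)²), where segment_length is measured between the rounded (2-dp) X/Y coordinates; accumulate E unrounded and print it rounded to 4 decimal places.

At z = 1.2 mm: the cube (footprint 26.5×19) is included at this height; the r=4 cylinder at (3, -1) gives a regular 24-gon of circumradius 4 (constant along its height); the cube at (8.5, 8) (footprint 21×6) is included at this height; Taking the first minus the rest: starting from the 26.5×19 cube, the r=4 cylinder at (3, -1) partially overlaps it — only the 16.17 mm² overlap (of its 49.69 mm²) is removed, clipping the outline; the 21×6 cube at (8.5, 8) partially overlaps it — only the 108.00 mm² overlap (of its 126.00 mm²) is removed, clipping the outline — 1 connected region. The outline is a single polygon with 18 vertices. Extrusion per mm of travel: 0.4 × 0.12 / (π × 0.875²) = 0.019956. Accumulating E over each segment gives final E = 2.5385.

G0 X0.00 Y1.60 Z1.20
G1 X0.17 Y1.83 E0.0057
G1 X1.00 Y2.46 E0.0265
G1 X1.96 Y2.86 E0.0473
G1 X3.00 Y3.00 E0.0682
G1 X4.04 Y2.86 E0.0891
G1 X5.00 Y2.46 E0.1099
G1 X5.83 Y1.83 E0.1307
G1 X6.46 Y1.00 E0.1515
G1 X6.86 Y0.04 E0.1722
G1 X6.87 Y0.00 E0.1731
G1 X26.50 Y0.00 E0.5648
G1 X26.50 Y8.00 E0.7244
G1 X8.50 Y8.00 E1.0837
G1 X8.50 Y14.00 E1.2034
G1 X26.50 Y14.00 E1.5626
G1 X26.50 Y19.00 E1.6624
G1 X0.00 Y19.00 E2.1912
G1 X0.00 Y1.60 E2.5385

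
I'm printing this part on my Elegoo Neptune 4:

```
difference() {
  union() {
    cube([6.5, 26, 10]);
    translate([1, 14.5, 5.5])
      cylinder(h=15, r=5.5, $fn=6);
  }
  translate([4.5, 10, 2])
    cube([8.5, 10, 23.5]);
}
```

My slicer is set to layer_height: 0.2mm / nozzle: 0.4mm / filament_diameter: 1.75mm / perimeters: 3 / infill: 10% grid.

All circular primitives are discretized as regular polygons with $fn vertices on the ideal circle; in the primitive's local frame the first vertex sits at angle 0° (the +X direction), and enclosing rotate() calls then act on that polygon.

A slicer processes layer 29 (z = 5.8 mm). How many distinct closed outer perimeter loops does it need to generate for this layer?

1

At z = 5.8 mm: the cube is present — its section is the full 6.5×26 rectangle; the cylinder at (1, 14.5): section is a regular 6-gon, circumradius r=5.5; Merging all regions: the regions partially overlap (shared area 48.82 mm²), so overlapping operands fuse into one piece — 1 connected region; the cube at (4.5, 10) is present — its section is the full 8.5×10 rectangle; After the difference (first − rest): starting from the result so far, the 8.5×10 cube at (4.5, 10) partially overlaps it — only the 20.00 mm² overlap (of its 85.00 mm²) is removed, clipping the outline — 1 connected region. The result has 1 disconnected region.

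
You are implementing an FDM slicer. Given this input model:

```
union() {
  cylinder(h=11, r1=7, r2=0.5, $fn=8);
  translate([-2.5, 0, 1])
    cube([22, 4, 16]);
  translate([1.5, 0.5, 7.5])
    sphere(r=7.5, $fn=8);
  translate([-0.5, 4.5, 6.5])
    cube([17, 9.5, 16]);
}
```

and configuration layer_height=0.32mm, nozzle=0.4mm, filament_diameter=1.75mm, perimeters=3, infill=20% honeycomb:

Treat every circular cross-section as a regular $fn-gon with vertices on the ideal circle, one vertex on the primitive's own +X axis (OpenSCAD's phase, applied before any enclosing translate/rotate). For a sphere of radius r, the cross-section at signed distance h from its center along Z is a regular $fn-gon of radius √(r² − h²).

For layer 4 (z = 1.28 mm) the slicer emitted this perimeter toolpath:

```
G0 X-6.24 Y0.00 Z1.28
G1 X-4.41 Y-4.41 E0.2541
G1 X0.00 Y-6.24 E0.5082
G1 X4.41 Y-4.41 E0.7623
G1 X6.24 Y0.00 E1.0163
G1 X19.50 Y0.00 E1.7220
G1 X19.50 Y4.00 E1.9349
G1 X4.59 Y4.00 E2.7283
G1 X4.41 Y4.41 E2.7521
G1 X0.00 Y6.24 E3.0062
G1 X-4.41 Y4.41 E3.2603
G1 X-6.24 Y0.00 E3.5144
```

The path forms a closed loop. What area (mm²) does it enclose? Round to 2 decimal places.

166.44 mm²

Apply the shoelace formula to the sequence of (X, Y) vertices; enclosed area = 166.44 mm².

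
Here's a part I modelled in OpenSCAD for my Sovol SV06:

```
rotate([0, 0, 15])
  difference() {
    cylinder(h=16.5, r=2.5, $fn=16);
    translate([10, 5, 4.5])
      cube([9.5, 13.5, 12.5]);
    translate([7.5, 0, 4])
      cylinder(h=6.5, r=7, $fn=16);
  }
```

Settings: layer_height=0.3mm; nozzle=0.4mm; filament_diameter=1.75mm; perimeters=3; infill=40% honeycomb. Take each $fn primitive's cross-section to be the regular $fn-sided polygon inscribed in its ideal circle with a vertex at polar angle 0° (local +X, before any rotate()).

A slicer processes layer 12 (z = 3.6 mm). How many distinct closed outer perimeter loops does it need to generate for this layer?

1

At z = 3.6 mm: the r=2.5 cylinder gives a regular 16-gon of circumradius 2.5 (constant along its height); the cube at (10, 5) is absent (z outside [4.5, 17]); the cylinder at (7.5, 0) does not reach this height (z outside [4, 10.5]); Taking the first minus the rest: none of the subtracted shapes is present at this height, so the r=2.5 cylinder is unchanged — 1 connected region; (whole slice rotated 15° about Z — lengths, areas and connectivity unchanged). The result has 1 disconnected region.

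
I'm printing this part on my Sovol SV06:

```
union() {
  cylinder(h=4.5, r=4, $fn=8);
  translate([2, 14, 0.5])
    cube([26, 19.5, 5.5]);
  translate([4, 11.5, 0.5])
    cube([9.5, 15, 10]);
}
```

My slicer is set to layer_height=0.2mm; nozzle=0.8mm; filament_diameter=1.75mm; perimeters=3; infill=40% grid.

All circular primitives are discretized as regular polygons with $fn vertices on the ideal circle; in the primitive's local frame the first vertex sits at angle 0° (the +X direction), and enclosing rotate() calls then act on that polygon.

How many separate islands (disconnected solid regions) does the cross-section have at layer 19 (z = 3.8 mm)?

2

At z = 3.8 mm: the r=4 cylinder contributes a regular 8-gon of circumradius 4; the 26×19.5 cube at (2, 14) contributes its full rectangle; the 9.5×15 cube at (4, 11.5) contributes its full rectangle; Combining (union): the regions partially overlap (shared area 118.75 mm²), so overlapping operands fuse into one piece — 2 connected regions. Overall, the cross-section has 2 separate islands. Island count = 2.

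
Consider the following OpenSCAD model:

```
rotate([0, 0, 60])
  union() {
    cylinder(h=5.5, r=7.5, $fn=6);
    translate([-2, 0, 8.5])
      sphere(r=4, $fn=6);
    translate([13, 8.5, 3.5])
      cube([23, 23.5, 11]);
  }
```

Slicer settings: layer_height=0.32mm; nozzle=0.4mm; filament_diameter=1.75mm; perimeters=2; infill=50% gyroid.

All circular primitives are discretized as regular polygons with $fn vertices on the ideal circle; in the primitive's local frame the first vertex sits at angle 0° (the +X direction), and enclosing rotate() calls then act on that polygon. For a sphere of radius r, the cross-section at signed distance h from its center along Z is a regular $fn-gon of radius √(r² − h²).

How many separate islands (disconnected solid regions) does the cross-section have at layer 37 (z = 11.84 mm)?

2

At z = 11.84 mm: the cylinder is not intersected at this z (z outside [0, 5.5]); the r=4 sphere at (-2, 0) contributes a regular 6-gon of circumradius √(4²−3.34²) = 2.201; the cube at (13, 8.5) is present — its section is the full 23×23.5 rectangle; Combining (union): the 2 present regions are separate (no shared area or edge), so areas and boundary lengths simply add and each stays a separate island — 2 connected regions; (rotated 60° about Z; rotation is an isometry so areas/perimeters/island counts are preserved). Overall, the cross-section has 2 separate islands. Island count = 2.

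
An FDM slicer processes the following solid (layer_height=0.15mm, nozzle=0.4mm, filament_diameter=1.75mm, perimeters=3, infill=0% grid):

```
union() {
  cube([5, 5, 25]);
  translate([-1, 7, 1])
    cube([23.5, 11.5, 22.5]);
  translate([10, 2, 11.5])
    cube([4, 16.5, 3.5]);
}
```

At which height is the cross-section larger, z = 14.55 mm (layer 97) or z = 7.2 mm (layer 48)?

Layer 97 (z = 14.55): the cube (footprint 5×5) is included at this height (area 25.00 mm²); the cube at (-1, 7) is present — its section is the full 23.5×11.5 rectangle (area 270.25 mm²); the cube at (10, 2) (footprint 4×16.5) is included at this height (area 66.00 mm²); Merging all regions: the regions partially overlap — summed areas 361.25 mm² minus the doubly-counted overlap 46.00 mm² gives 315.25 mm² — area = 315.25 mm². So its area = 315.25 mm². Layer 48 (z = 7.2): the cube (footprint 5×5) is included at this height (area 25.00 mm²); the cube at (-1, 7) (footprint 23.5×11.5) is included at this height (area 270.25 mm²); the cube at (10, 2) does not reach this height (z outside [11.5, 15]); Merging all regions: the 2 present regions are separate (no shared area or edge), so areas and boundary lengths simply add and each stays a separate island — area = 295.25 mm². So its area = 295.25 mm². Layer 97 is larger (315.25 vs 295.25 mm²).

layer 97 (z = 14.55 mm)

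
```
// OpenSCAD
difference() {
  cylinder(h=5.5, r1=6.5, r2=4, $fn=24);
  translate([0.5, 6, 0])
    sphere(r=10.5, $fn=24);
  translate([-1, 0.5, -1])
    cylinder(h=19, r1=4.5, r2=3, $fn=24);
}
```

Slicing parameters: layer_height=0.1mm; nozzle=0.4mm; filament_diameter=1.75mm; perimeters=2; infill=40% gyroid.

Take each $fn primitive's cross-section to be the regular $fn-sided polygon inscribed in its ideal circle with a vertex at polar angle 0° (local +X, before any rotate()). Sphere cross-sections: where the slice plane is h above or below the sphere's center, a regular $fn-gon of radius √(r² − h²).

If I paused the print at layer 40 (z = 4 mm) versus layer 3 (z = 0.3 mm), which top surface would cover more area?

layer 3 (z = 0.3 mm)

Layer 40 (z = 4): the cone (r1=6.5→r2=4) has section circumradius 4.682 here — a regular 24-gon (area = (24/2)·4.682²·sin(360°/24) = 68.08 mm²); the r=10.5 sphere at (0.5, 6) slices to a regular 24-gon of circumradius 9.708 (√(r²−h²) with h=4 from center) (area = (24/2)·9.708²·sin(360°/24) = 292.72 mm²); the cone at (-1, 0.5): at t=0.263 of its height the radius interpolates to r₁+(r₂−r₁)t = 4.105, giving a regular 24-gon of that circumradius (area = (24/2)·4.105²·sin(360°/24) = 52.34 mm²); Taking the first minus the rest: starting from the cone (68.08 mm²), the r=10.5 sphere at (0.5, 6) partially overlaps it — only the 62.80 mm² overlap (of its 292.72 mm²) is removed, clipping the outline; the cone at (-1, 0.5) partially overlaps it — only the 0.24 mm² overlap (of its 52.34 mm²) is removed, clipping the outline — area = 5.04 mm². So its area = 5.04 mm². Layer 3 (z = 0.3): the cone (r1=6.5→r2=4) has section circumradius 6.364 here — a regular 24-gon (area = (24/2)·6.364²·sin(360°/24) = 125.77 mm²); the sphere at (0.5, 6): section is a regular 24-gon, circumradius = √(r²−h²) = √(10.5²−0.3²) = 10.496 (area = (24/2)·10.496²·sin(360°/24) = 342.14 mm²); the cone at (-1, 0.5): at t=0.068 of its height the radius interpolates to r₁+(r₂−r₁)t = 4.397, giving a regular 24-gon of that circumradius (area = (24/2)·4.397²·sin(360°/24) = 60.06 mm²); Subtracting the remaining from the first: starting from the cone (125.77 mm²), the r=10.5 sphere at (0.5, 6) partially overlaps it — only the 109.31 mm² overlap (of its 342.14 mm²) is removed, clipping the outline; the cone at (-1, 0.5) misses the remaining region (no effect) — area = 16.46 mm². So its area = 16.46 mm². Layer 3 is larger (16.46 vs 5.04 mm²).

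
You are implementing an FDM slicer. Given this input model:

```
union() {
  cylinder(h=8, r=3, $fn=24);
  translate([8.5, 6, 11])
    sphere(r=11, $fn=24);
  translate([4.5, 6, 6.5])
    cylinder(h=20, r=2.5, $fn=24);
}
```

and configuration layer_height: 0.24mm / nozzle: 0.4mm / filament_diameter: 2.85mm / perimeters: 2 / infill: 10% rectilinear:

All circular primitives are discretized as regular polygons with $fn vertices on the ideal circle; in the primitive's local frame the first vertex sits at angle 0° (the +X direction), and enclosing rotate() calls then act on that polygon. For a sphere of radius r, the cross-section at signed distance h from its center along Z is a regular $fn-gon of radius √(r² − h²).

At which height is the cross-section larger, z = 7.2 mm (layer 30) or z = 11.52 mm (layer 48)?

Layer 30 (z = 7.2): the cylinder: section is a regular 24-gon, circumradius r=3 (area = (24/2)·3.000²·sin(360°/24) = 27.95 mm²); the r=11 sphere at (8.5, 6) contributes a regular 24-gon of circumradius √(11²−3.8²) = 10.323 (area = (24/2)·10.323²·sin(360°/24) = 330.96 mm²); the r=2.5 cylinder at (4.5, 6) gives a regular 24-gon of circumradius 2.5 (constant along its height) (area = (24/2)·2.500²·sin(360°/24) = 19.41 mm²); Merging all regions: the regions partially overlap — summed areas 378.32 mm² minus the doubly-counted overlap 31.68 mm² gives 346.64 mm² — area = 346.64 mm². So its area = 346.64 mm². Layer 48 (z = 11.52): the cylinder is not intersected at this z (z outside [0, 8]); the r=11 sphere at (8.5, 6) slices to a regular 24-gon of circumradius 10.988 (√(r²−h²) with h=0.52 from center) (area = (24/2)·10.988²·sin(360°/24) = 374.97 mm²); the r=2.5 cylinder at (4.5, 6) gives a regular 24-gon of circumradius 2.5 (constant along its height) (area = (24/2)·2.500²·sin(360°/24) = 19.41 mm²); Taking the union: the r=2.5 cylinder at (4.5, 6) lies entirely inside the r=11 sphere at (8.5, 6), so the union is just the r=11 sphere at (8.5, 6) — area = 374.97 mm². So its area = 374.97 mm². Layer 48 is larger (374.97 vs 346.64 mm²).

layer 48 (z = 11.52 mm)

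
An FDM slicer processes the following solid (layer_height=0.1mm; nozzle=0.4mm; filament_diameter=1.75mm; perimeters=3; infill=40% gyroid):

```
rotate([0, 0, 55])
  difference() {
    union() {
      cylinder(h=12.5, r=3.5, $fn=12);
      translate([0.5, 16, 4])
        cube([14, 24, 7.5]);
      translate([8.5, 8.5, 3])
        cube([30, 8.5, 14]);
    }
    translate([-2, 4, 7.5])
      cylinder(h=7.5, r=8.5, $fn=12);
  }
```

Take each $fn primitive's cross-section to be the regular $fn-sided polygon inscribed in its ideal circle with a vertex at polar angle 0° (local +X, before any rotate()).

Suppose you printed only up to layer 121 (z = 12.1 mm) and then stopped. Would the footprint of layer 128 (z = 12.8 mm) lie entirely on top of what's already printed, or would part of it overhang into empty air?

entirely on top

Compare the two slices. At z = 12.1: the r=3.5 cylinder contributes a regular 12-gon of circumradius 3.5 (area = (12/2)·3.500²·sin(360°/12) = 36.75 mm²); the cube at (0.5, 16) is not intersected at this z (z outside [4, 11.5]); the 30×8.5 cube at (8.5, 8.5) contributes its full rectangle (area 255.00 mm²); Combining (union): the 2 present regions are separate (no shared area or edge), so areas and boundary lengths simply add and each stays a separate island — area = 291.75 mm²; the r=8.5 cylinder at (-2, 4) gives a regular 12-gon of circumradius 8.5 (constant along its height) (area = (12/2)·8.500²·sin(360°/12) = 216.75 mm²); After the difference (first − rest): starting from that combined region (291.75 mm²), the r=8.5 cylinder at (-2, 4) partially overlaps it — only the 36.75 mm² overlap (of its 216.75 mm²) is removed, clipping the outline — area = 255.00 mm²; (rotated 55° about Z; rotation is an isometry so areas/perimeters/island counts are preserved). At z = 12.8: the cylinder is not intersected at this z (z outside [0, 12.5]); the cube at (0.5, 16) does not reach this height (z outside [4, 11.5]); the cube at (8.5, 8.5) is present — its section is the full 30×8.5 rectangle (area 255.00 mm²); Merging all regions: only the 30×8.5 cube at (8.5, 8.5) is present, so the union is just that shape — area = 255.00 mm²; the r=8.5 cylinder at (-2, 4) contributes a regular 12-gon of circumradius 8.5 (area = (12/2)·8.500²·sin(360°/12) = 216.75 mm²); After the difference (first − rest): starting from that combined region (255.00 mm²), the r=8.5 cylinder at (-2, 4) misses the remaining region (no effect) — area = 255.00 mm²; (rotated 55° about Z; rotation is an isometry so areas/perimeters/island counts are preserved). Checking containment: the cross-section at z = 12.8 is a subset of the cross-section at z = 12.1.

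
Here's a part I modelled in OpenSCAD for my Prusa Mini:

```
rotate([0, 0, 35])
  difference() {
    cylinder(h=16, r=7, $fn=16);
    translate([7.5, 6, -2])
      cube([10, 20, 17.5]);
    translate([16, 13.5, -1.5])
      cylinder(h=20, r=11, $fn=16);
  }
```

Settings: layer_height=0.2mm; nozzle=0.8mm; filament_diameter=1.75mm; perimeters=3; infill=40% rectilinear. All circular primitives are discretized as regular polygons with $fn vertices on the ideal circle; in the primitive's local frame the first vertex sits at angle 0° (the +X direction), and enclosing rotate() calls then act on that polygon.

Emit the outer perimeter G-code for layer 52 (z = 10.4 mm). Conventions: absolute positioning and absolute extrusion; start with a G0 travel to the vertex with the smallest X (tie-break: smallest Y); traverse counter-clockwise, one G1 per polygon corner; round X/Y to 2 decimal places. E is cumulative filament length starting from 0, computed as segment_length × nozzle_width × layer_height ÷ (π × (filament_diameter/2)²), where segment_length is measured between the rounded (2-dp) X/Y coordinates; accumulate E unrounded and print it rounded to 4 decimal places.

At z = 10.4 mm: the r=7 cylinder gives a regular 16-gon of circumradius 7 (constant along its height); the 10×20 cube at (7.5, 6) contributes its full rectangle; the r=11 cylinder at (16, 13.5) contributes a regular 16-gon of circumradius 11; After the difference (first − rest): starting from the r=7 cylinder, the 10×20 cube at (7.5, 6) misses the remaining region (no effect); the r=11 cylinder at (16, 13.5) misses the remaining region (no effect) — 1 connected region; (whole slice rotated 35° about Z — lengths, areas and connectivity unchanged). The outline is a single polygon with 16 vertices. Extrusion per mm of travel: 0.8 × 0.2 / (π × 0.875²) = 0.066520. Accumulating E over each segment gives final E = 2.9059.

G0 X-6.89 Y1.22 Z10.40
G1 X-6.83 Y-1.52 E0.1823
G1 X-5.73 Y-4.02 E0.3640
G1 X-3.76 Y-5.90 E0.5451
G1 X-1.22 Y-6.89 E0.7265
G1 X1.52 Y-6.83 E0.9088
G1 X4.02 Y-5.73 E1.0905
G1 X5.90 Y-3.76 E1.2716
G1 X6.89 Y-1.22 E1.4530
G1 X6.83 Y1.52 E1.6353
G1 X5.73 Y4.02 E1.8170
G1 X3.76 Y5.90 E1.9981
G1 X1.22 Y6.89 E2.1794
G1 X-1.52 Y6.83 E2.3617
G1 X-4.02 Y5.73 E2.5434
G1 X-5.90 Y3.76 E2.7246
G1 X-6.89 Y1.22 E2.9059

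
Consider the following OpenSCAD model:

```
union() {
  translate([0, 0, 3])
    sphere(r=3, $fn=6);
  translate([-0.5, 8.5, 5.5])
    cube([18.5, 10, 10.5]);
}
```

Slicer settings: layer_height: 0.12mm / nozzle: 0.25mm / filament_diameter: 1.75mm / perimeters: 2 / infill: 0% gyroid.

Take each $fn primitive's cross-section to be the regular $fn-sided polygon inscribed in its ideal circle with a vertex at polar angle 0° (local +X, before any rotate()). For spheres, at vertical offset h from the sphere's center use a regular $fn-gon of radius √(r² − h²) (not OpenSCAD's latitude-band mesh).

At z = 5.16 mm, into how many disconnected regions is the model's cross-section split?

1

At z = 5.16 mm: the sphere: section is a regular 6-gon, circumradius = √(r²−h²) = √(3²−2.16²) = 2.082; the cube at (-0.5, 8.5) is absent (z outside [5.5, 16]); Merging all regions: only the r=3 sphere is present, so the union is just that shape — 1 connected region. The result has 1 disconnected region.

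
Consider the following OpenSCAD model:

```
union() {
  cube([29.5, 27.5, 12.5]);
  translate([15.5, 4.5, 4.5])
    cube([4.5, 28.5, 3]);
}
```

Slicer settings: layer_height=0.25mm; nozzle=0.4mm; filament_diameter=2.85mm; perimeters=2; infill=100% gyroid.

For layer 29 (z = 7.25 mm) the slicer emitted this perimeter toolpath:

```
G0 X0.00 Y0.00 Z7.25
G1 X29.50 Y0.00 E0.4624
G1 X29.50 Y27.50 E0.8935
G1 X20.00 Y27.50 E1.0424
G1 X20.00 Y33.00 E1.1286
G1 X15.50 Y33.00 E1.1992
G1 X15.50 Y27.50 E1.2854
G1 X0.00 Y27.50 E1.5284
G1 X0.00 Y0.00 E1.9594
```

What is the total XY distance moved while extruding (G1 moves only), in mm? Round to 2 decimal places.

Sum the Euclidean lengths of each G1 segment: total = 125.00 mm.

125.00 mm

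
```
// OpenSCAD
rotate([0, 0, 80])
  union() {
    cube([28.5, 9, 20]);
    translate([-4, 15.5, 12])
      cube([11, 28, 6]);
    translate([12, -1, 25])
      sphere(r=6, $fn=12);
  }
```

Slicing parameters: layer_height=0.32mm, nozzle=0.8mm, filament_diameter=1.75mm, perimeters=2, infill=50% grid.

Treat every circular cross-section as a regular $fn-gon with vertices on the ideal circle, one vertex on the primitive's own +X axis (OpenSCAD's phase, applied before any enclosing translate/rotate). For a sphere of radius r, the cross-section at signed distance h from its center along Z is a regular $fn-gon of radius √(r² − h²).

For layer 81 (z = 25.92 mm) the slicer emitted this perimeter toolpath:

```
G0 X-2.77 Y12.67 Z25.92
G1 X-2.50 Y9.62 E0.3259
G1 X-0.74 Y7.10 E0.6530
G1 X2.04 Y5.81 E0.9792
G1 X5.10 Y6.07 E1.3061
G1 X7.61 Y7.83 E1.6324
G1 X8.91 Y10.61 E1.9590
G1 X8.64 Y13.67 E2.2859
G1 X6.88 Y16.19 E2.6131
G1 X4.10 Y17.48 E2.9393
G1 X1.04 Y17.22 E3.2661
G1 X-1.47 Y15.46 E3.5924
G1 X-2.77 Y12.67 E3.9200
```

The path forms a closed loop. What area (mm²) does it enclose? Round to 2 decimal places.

105.47 mm²

Apply the shoelace formula to the sequence of (X, Y) vertices; enclosed area = 105.47 mm².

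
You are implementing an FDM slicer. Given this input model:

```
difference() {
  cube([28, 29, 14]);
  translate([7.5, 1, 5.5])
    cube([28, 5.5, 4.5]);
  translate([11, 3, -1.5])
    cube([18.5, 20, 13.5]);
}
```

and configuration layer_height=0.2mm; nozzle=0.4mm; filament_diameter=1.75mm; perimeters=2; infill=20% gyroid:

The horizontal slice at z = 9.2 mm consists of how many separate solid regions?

1

At z = 9.2 mm: the 28×29 cube contributes its full rectangle; the cube at (7.5, 1) is present — its section is the full 28×5.5 rectangle; the cube at (11, 3) is present — its section is the full 18.5×20 rectangle; After the difference (first − rest): starting from the 28×29 cube, the 28×5.5 cube at (7.5, 1) partially overlaps it — only the 112.75 mm² overlap (of its 154.00 mm²) is removed, clipping the outline; the 18.5×20 cube at (11, 3) partially overlaps it — only the 280.50 mm² overlap (of its 370.00 mm²) is removed, clipping the outline — 1 connected region. The result has 1 disconnected region.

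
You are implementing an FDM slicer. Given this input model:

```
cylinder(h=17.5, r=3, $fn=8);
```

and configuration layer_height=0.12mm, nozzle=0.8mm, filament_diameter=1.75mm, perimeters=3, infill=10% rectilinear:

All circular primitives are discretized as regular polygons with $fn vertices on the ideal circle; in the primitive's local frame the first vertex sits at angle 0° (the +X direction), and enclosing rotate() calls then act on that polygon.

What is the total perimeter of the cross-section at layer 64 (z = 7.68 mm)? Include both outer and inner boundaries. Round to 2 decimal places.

At z = 7.68 mm: the cylinder: section is a regular 8-gon, circumradius r=3 (perimeter = 2·8·3.000·sin(180°/8) = 18.37 mm). Overall, the cross-section is a single solid region. Total boundary length (outer) = 18.37 mm.

18.37 mm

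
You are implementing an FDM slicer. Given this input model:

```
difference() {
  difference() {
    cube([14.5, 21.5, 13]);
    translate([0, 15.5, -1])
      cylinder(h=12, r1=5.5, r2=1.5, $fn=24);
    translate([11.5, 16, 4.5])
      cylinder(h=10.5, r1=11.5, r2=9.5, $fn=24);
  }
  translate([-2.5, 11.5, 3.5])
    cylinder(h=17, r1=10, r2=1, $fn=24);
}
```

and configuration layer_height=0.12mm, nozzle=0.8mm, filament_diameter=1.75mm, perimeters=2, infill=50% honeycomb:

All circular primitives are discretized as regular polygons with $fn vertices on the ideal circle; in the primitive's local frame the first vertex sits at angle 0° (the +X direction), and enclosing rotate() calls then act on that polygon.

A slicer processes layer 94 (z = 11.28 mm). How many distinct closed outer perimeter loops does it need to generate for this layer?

At z = 11.28 mm: the cube (footprint 14.5×21.5) is included at this height; the cone at (0, 15.5) is not intersected at this z (z outside [-1, 11]); the cone at (11.5, 16) contributes a regular 24-gon of circumradius 10.209 (interpolated between r1=11.5 and r2=9.5 at t=0.646); Subtracting the remaining from the first: starting from the 14.5×21.5 cube, the cone at (11.5, 16) partially overlaps it — only the 180.41 mm² overlap (of its 323.67 mm²) is removed, clipping the outline — 1 connected region; the cone at (-2.5, 11.5): at t=0.458 of its height the radius interpolates to r₁+(r₂−r₁)t = 5.881, giving a regular 24-gon of that circumradius; Taking the first minus the rest: starting from the result so far, the cone at (-2.5, 11.5) partially overlaps it — only the 20.14 mm² overlap (of its 107.43 mm²) is removed, clipping the outline — 2 connected regions. The result has 2 disconnected regions.

2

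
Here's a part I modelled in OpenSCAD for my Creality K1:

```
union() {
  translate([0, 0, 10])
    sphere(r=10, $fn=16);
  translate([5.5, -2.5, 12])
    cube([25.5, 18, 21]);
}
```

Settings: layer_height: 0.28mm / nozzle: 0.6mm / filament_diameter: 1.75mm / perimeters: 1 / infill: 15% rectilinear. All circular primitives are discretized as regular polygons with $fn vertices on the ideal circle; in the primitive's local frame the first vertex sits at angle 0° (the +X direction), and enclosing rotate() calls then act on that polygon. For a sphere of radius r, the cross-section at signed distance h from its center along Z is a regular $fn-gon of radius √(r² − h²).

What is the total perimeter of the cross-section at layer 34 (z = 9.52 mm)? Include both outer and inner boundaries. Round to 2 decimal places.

62.36 mm

At z = 9.52 mm: the sphere: section is a regular 16-gon, circumradius = √(r²−h²) = √(10²−0.48²) = 9.988 (perimeter = 2·16·9.988·sin(180°/16) = 62.36 mm); the cube at (5.5, -2.5) does not reach this height (z outside [12, 33]); Taking the union: only the r=10 sphere is present, so the union is just that shape — boundary = 62.36 mm. Overall, the cross-section is a single solid region. Total boundary length (outer) = 62.36 mm.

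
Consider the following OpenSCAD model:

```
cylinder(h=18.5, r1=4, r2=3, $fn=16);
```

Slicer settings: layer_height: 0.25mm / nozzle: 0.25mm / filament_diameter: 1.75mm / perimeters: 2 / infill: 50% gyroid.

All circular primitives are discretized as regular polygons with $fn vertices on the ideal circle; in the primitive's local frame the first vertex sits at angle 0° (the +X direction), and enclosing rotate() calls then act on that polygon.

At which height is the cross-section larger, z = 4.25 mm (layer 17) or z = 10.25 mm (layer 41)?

Layer 17 (z = 4.25): the cone: at t=0.230 of its height the radius interpolates to r₁+(r₂−r₁)t = 3.770, giving a regular 16-gon of that circumradius (area = (16/2)·3.770²·sin(360°/16) = 43.52 mm²). So its area = 43.52 mm². Layer 41 (z = 10.25): the cone (r1=4→r2=3) has section circumradius 3.446 here — a regular 16-gon (area = (16/2)·3.446²·sin(360°/16) = 36.35 mm²). So its area = 36.35 mm². Layer 17 is larger (43.52 vs 36.35 mm²).

layer 17 (z = 4.25 mm)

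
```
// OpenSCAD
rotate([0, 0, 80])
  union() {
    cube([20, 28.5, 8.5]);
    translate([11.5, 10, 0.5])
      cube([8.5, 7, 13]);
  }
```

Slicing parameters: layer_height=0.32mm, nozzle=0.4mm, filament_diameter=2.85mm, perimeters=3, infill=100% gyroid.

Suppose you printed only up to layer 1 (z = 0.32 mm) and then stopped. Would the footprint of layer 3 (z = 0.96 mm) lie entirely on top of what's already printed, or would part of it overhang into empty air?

entirely on top

Compare the two slices. At z = 0.32: the 20×28.5 cube contributes its full rectangle (area 570.00 mm²); the cube at (11.5, 10) does not reach this height (z outside [0.5, 13.5]); Merging all regions: only the 20×28.5 cube is present, so the union is just that shape — area = 570.00 mm²; (whole slice rotated 80° about Z — lengths, areas and connectivity unchanged). At z = 0.96: the 20×28.5 cube contributes its full rectangle (area 570.00 mm²); the cube at (11.5, 10) is present — its section is the full 8.5×7 rectangle (area 59.50 mm²); Merging all regions: the 8.5×7 cube at (11.5, 10) lies entirely inside the 20×28.5 cube, so the union is just the 20×28.5 cube — area = 570.00 mm²; (whole slice rotated 80° about Z — lengths, areas and connectivity unchanged). Checking containment: the cross-section at z = 0.96 is a subset of the cross-section at z = 0.32.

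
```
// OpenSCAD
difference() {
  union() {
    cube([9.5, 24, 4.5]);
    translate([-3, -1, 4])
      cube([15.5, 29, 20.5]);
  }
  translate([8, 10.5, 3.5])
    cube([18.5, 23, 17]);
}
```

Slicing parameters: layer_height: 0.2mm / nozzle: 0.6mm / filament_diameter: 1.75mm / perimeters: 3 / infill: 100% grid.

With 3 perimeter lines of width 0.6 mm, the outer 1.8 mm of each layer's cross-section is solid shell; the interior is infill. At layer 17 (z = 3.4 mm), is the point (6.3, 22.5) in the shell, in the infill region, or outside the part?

At z = 3.4 mm: the 9.5×24 cube contributes its full rectangle; the cube at (-3, -1) is absent (z outside [4, 24.5]); Combining (union): only the 9.5×24 cube is present, so the union is just that shape — 1 connected region; the cube at (8, 10.5) is absent (z outside [3.5, 20.5]); After the difference (first − rest): none of the subtracted shapes is present at this height, so the result so far is unchanged — 1 connected region. Overall, the cross-section is a single solid region. The nearest boundary edge runs (9.50, 24.00)→(0.00, 24.00); distance from the point to it = 1.50 mm. The point is inside the cross-section, 1.50 mm from the nearest boundary — within the 1.8 mm shell band (3 × 0.6).

shell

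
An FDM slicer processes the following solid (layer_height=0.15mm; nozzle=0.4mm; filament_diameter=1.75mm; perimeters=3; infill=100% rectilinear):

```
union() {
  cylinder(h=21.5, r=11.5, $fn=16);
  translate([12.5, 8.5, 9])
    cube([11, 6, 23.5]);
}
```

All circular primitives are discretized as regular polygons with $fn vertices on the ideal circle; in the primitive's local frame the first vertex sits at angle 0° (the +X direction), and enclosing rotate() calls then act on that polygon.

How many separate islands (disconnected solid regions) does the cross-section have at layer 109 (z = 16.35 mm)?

At z = 16.35 mm: the r=11.5 cylinder gives a regular 16-gon of circumradius 11.5 (constant along its height); the cube at (12.5, 8.5) is present — its section is the full 11×6 rectangle; Combining (union): the 2 present regions are separate (no shared area or edge), so areas and boundary lengths simply add and each stays a separate island — 2 connected regions. Overall, the cross-section has 2 separate islands. Island count = 2.

2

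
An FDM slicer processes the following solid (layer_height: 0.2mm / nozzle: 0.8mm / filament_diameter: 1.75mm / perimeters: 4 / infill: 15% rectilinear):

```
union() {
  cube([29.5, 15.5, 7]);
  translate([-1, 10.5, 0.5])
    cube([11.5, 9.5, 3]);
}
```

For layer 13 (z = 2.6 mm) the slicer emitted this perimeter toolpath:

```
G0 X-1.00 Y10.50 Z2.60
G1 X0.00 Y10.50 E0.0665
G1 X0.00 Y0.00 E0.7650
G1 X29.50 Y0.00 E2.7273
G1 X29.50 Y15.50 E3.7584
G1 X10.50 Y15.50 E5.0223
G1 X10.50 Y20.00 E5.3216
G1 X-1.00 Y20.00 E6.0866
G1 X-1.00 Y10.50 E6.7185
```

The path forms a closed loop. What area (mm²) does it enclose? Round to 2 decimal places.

514.00 mm²

Apply the shoelace formula to the sequence of (X, Y) vertices; enclosed area = 514.00 mm².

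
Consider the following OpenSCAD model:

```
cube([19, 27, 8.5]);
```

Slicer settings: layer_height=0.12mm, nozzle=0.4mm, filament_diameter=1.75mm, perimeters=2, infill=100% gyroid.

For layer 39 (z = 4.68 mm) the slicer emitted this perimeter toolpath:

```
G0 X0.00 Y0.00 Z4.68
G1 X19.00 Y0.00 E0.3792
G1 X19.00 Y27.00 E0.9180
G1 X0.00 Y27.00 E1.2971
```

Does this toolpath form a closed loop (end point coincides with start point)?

Start point (G0): (0.00, 0.00). End point (last G1): the path does not return to the start — open.

no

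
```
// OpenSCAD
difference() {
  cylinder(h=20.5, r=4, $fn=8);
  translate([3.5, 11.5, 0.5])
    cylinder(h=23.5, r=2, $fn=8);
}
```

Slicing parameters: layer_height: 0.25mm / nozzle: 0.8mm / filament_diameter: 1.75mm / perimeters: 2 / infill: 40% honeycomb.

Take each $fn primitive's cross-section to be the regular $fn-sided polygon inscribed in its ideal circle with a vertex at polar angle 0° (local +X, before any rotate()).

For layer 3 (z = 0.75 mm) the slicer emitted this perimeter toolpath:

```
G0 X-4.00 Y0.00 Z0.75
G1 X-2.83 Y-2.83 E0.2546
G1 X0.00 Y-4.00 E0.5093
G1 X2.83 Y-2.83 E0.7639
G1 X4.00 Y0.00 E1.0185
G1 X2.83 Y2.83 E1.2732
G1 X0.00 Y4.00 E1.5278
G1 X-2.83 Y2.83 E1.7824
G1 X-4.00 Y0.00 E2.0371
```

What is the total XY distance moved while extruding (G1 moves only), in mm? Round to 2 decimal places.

Sum the Euclidean lengths of each G1 segment: total = 24.50 mm.

24.50 mm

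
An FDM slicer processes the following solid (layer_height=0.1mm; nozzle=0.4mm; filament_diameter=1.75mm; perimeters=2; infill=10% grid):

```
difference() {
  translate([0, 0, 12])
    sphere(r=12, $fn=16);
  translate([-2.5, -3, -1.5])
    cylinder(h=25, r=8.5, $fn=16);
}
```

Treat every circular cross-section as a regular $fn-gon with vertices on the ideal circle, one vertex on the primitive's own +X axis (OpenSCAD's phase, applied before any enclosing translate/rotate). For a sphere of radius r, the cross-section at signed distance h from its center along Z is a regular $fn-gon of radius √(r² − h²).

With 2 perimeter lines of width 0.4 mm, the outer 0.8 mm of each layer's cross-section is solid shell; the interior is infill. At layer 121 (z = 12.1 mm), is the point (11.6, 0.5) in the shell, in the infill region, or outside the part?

At z = 12.1 mm: the r=12 sphere slices to a regular 16-gon of circumradius 12.000 (√(r²−h²) with h=0.1 from center); the r=8.5 cylinder at (-2.5, -3) gives a regular 16-gon of circumradius 8.5 (constant along its height); Taking the first minus the rest: starting from the r=12 sphere, the r=8.5 cylinder at (-2.5, -3) partially overlaps it — only the 218.30 mm² overlap (of its 221.19 mm²) is removed, clipping the outline — 1 connected region. Overall, the cross-section is a single solid region. The nearest boundary edge runs (11.09, 4.59)→(12.00, 0.00); distance from the point to it = 0.29 mm. The point is inside the cross-section, 0.29 mm from the nearest boundary — within the 0.8 mm shell band (2 × 0.4).

shell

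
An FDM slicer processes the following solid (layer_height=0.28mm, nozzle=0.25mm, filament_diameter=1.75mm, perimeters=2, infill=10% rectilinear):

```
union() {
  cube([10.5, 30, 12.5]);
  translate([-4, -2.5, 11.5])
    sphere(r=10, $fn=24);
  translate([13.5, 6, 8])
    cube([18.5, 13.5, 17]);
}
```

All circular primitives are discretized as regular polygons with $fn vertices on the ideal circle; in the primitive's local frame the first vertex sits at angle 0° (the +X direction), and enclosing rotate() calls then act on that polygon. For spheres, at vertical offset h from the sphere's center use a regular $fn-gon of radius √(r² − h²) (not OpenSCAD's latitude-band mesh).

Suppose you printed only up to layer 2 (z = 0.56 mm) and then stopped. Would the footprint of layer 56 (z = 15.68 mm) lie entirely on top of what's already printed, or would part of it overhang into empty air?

Compare the two slices. At z = 0.56: the cube (footprint 10.5×30) is included at this height (area 315.00 mm²); the sphere at (-4, -2.5) is not intersected at this z (|z−center|=10.940 > r=10); the cube at (13.5, 6) is absent (z outside [8, 25]); Combining (union): only the 10.5×30 cube is present, so the union is just that shape — area = 315.00 mm². At z = 15.68: the cube is absent (z outside [0, 12.5]); the r=10 sphere at (-4, -2.5) slices to a regular 24-gon of circumradius 9.084 (√(r²−h²) with h=4.18 from center) (area = (24/2)·9.084²·sin(360°/24) = 256.32 mm²); the cube at (13.5, 6) (footprint 18.5×13.5) is included at this height (area 249.75 mm²); Merging all regions: the 2 present regions are separate (no shared area or edge), so areas and boundary lengths simply add and each stays a separate island — area = 506.07 mm². Checking containment: at z = 15.68 the cross-section extends beyond the z = 0.56 cross-section by about 489.18 mm².

part overhangs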